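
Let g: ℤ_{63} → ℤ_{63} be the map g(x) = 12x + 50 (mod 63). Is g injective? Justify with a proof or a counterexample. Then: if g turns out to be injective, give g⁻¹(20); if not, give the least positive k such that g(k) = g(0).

We have gcd(12, 63) = 3 > 1. Taking s = 0 and t = 21: g(0) = 50 and g(21) = 12·21 + 50 = 302 ≡ 50 (mod 63).
So g(0) = g(21) while 0 ≠ 21, so g is not injective.
Since g is not injective, we find the least positive k with g(k) = g(0): this means 12k ≡ 0 (mod 63), i.e. 63 ∣ 12k. Since gcd(12, 63) = 3, dividing through by 3 this holds exactly when 21 ∣ 4k, and as gcd(4, 21) = 1, exactly when 21 ∣ k.
The smallest positive such k is 21.

21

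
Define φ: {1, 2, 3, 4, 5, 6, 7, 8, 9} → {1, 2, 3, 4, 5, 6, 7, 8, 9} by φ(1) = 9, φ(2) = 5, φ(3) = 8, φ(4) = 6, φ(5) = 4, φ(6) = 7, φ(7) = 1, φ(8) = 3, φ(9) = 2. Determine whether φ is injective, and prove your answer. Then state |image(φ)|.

9

The values φ(1), …, φ(9) are 9, 5, 8, 6, 4, 7, 1, 3, 2 — all distinct.
So φ(a) = φ(b) only when a = b, and φ is injective.
The image of φ is {1, 2, 3, 4, 5, 6, 7, 8, 9}, which has 9 elements.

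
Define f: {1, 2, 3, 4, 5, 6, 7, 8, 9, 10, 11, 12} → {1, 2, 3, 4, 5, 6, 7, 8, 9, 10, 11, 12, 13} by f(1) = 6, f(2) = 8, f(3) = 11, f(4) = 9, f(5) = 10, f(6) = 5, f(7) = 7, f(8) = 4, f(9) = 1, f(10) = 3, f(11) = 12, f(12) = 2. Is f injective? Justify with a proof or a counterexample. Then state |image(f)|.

12

The values f(1), …, f(12) are 6, 8, 11, 9, 10, 5, 7, 4, 1, 3, 12, 2 — all distinct.
So f(u) = f(v) only when u = v, and f is injective.
The image of f is {1, 2, 3, 4, 5, 6, 7, 8, 9, 10, 11, 12}, which has 12 elements.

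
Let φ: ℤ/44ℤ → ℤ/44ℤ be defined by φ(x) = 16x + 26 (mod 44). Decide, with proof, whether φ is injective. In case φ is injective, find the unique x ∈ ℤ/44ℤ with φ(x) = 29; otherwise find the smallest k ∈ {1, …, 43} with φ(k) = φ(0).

We have gcd(16, 44) = 4 > 1. Taking s = 0 and t = 11: φ(0) = 26 and φ(11) = 16·11 + 26 = 202 ≡ 26 (mod 44).
So φ(0) = φ(11) while 0 ≠ 11, hence φ is not injective.
Since φ is not injective, we find the least positive k with φ(k) = φ(0): this means 16k ≡ 0 (mod 44), i.e. 44 ∣ 16k. Since gcd(16, 44) = 4, dividing through by 4 this holds exactly when 11 ∣ 4k, and as gcd(4, 11) = 1, exactly when 11 ∣ k.
The smallest positive such k is 11.

11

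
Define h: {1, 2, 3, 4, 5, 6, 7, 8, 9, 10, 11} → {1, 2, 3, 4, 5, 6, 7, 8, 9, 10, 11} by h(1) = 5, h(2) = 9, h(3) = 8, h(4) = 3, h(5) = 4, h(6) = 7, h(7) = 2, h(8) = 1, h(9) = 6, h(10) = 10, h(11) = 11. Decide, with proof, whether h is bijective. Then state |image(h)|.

11

The values 5, 9, 8, 3, 4, 7, 2, 1, 6, 10, 11 are a permutation of {1, 2, 3, 4, 5, 6, 7, 8, 9, 10, 11}: each element appears exactly once.
So h is injective and surjective, hence bijective.
The image of h is {1, 2, 3, 4, 5, 6, 7, 8, 9, 10, 11}, which has 11 elements.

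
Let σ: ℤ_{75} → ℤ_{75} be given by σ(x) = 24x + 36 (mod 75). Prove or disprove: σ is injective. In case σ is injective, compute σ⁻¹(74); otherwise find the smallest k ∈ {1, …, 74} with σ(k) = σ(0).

We have gcd(24, 75) = 3 > 1. Taking a = 0 and b = 25: σ(0) = 36 and σ(25) = 24·25 + 36 = 636 ≡ 36 (mod 75).
So σ(0) = σ(25) while 0 ≠ 25, thus σ is not injective.
Since σ is not injective, we find the least positive k with σ(k) = σ(0): this means 24k ≡ 0 (mod 75), i.e. 75 ∣ 24k. Since gcd(24, 75) = 3, dividing through by 3 this holds exactly when 25 ∣ 8k, and as gcd(8, 25) = 1, exactly when 25 ∣ k.
The smallest positive such k is 25.

25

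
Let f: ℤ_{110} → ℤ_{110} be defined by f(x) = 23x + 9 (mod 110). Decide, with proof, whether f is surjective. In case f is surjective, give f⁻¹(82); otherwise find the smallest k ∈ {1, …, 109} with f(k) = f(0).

51

By definition, surjectivity means every element of the codomain has a preimage under f.
Since gcd(23, 110) = 1, 23 is invertible modulo 110. Euclid's algorithm: 110 = 4·23 + 18, 23 = 1·18 + 5, 18 = 3·5 + 3, 5 = 1·3 + 2, 3 = 1·2 + 1; back-substituting gives 1 = 67·23 − 14·110, so 23⁻¹ ≡ 67 (mod 110).
For any y ∈ ℤ_{110}, x = 67(y − 9) mod 110 satisfies f(x) = 23·67(y − 9) + 9 ≡ y (since 23·67 ≡ 1 mod 110). So every y has a preimage.
Therefore f is surjective.
Since f is surjective, we find f⁻¹(82): we need 23x ≡ 82 − 9 ≡ 73 (mod 110). Using 23⁻¹ = 67: x ≡ 67·73 = 4891 = 44·110 + 51, so x = 51.
Check: f(51) = 23·51 + 9 = 1182 = 10·110 + 82 ≡ 82 (mod 110).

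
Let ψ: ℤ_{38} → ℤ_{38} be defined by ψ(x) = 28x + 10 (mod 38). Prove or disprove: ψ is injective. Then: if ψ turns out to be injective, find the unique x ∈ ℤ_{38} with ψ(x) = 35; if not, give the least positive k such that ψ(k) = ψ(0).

We have gcd(28, 38) = 2 > 1. Taking a = 0 and b = 19: ψ(0) = 10 and ψ(19) = 28·19 + 10 = 542 ≡ 10 (mod 38).
So ψ(0) = ψ(19) while 0 ≠ 19, therefore ψ is not injective.
Since ψ is not injective, we find the least positive k with ψ(k) = ψ(0): this means 28k ≡ 0 (mod 38), i.e. 38 ∣ 28k. Since gcd(28, 38) = 2, dividing through by 2 this holds exactly when 19 ∣ 14k, and as gcd(14, 19) = 1, exactly when 19 ∣ k.
The smallest positive such k is 19.

19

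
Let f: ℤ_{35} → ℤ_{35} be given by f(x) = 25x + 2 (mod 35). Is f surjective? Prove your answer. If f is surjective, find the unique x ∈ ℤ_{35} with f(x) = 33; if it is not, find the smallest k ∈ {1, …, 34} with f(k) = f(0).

Recall: surjectivity means every element of the codomain has a preimage under f.
Since gcd(25, 35) = 5, we have 25x ≡ 0 (mod 5) for all x, so f(x) ≡ 2 (mod 5).
But 0 ≢ 2 (mod 5), so 0 ∈ ℤ_{35} has no preimage. Hence f is not surjective.
Since f is not surjective, we find the least positive k with f(k) = f(0): this means 25k ≡ 0 (mod 35), i.e. 35 ∣ 25k. Since gcd(25, 35) = 5, dividing through by 5 this holds exactly when 7 ∣ 5k, and as gcd(5, 7) = 1, exactly when 7 ∣ k.
The smallest positive such k is 7.

7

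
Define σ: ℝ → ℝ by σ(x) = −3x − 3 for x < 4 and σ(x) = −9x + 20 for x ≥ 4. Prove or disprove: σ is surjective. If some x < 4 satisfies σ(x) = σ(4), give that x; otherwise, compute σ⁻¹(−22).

14/3

Both pieces are strictly decreasing (slopes −3 and −9), so each is injective on its own interval.
The left piece maps (−∞, 4) onto (−15, ∞); the right piece maps [4, ∞) onto (−∞, −16].
The union (−15, ∞) ∪ (−∞, −16] omits the interval between −15 and −16; in particular −15 has no preimage. So σ is not surjective.
Because the two images are disjoint, no x < 4 has σ(x) = σ(4), so we compute σ⁻¹(−22): −22 lies in (−∞, −16], so solve −9x + 20 = −22: x = (−22 − 20)/(−9) = 14/3.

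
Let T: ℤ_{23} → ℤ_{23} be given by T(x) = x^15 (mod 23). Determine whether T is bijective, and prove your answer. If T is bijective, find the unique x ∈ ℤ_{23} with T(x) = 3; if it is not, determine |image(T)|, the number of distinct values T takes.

4

Since 23 is prime, the nonzero elements of ℤ_{23} form a cyclic group of order 22.
As gcd(15, 22) = 1, raising to the 15th power is a bijection on this group: if s^15 ≡ t^15 then (st^{−1})^15 = 1, and the only element of order dividing gcd(15, 22) = 1 is 1, so s = t.
With T(0) = 0 this makes T injective on all of ℤ_{23}, hence bijective (finite equal-size domain and codomain). In particular T is bijective.
Since T is bijective, we find the preimage of 3. The inverse of x ↦ x^15 on (ℤ_{23})^× is x ↦ x^3, because 15·3 = 45 = 2·22 + 1 ≡ 1 (mod 22) and x^{22} = 1 for x ≠ 0 (Fermat). So T⁻¹(3) = 3^3 mod 23.
Repeated squaring mod 23: 3^1 ≡ 3, 3^2 ≡ 3² = 9. Since 3 = 2 + 1, 3^3 ≡ 9·3: 9·3 = 27 ≡ 4. So 3^3 ≡ 4 (mod 23).
Hence T⁻¹(3) = 4.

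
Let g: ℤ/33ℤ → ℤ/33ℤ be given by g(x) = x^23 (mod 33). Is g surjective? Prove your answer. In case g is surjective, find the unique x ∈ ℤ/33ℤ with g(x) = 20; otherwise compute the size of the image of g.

26

Computing x^23 mod 33 for each x (by repeated squaring, reducing mod 33 at every step), the values g(0), g(1), …, g(32) are: 0, 1, 8, 27, 31, 26, 18, 13, 17, 3, 10, 11, 12, 19, 5, 9, 4, 29, 24, 28, 14, 21, 22, 23, 30, 16, 20, 15, 7, 2, 6, 25, 32.
Every element of ℤ/33ℤ appears exactly once in this list, so g is a bijection, and in particular surjective.
Since g is surjective, we read off the preimage of 20 from the same table: g(26) = 20, so g⁻¹(20) = 26.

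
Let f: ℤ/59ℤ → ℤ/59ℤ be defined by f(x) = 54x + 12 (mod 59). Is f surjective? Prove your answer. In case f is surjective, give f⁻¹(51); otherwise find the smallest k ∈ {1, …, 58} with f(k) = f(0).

Since gcd(54, 59) = 1, 54 is invertible modulo 59. Euclid's algorithm: 59 = 1·54 + 5, 54 = 10·5 + 4, 5 = 1·4 + 1; back-substituting gives 1 = 47·54 − 43·59, so 54⁻¹ ≡ 47 (mod 59).
Then y ↦ 47(y − 12) is a two-sided inverse to f, so every y ∈ ℤ/59ℤ has a preimage.
So f is surjective.
Since f is surjective, we compute f⁻¹(51): solve 54x + 12 ≡ 51 (mod 59), i.e. 54x ≡ 39 (mod 59).
Multiplying by 54⁻¹ = 47 gives x ≡ 47·39 = 1833 = 31·59 + 4 ≡ 4 (mod 59).
Check: f(4) = 54·4 + 12 = 228 = 3·59 + 51 ≡ 51 (mod 59).

4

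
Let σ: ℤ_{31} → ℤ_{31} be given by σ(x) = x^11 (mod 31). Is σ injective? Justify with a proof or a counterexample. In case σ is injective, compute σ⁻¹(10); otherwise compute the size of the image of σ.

19

Since 31 is prime, the nonzero elements of ℤ_{31} form a cyclic group of order 30.
As gcd(11, 30) = 1, raising to the 11th power is a bijection on this group: if s^11 ≡ t^11 then (st^{−1})^11 = 1, and the only element of order dividing gcd(11, 30) = 1 is 1, so s = t.
With σ(0) = 0 this makes σ injective on all of ℤ_{31}, hence bijective (finite equal-size domain and codomain). In particular σ is injective.
Since σ is injective, we find the preimage of 10. The inverse of x ↦ x^11 on (ℤ_{31})^× is x ↦ x^11, because 11·11 = 121 = 4·30 + 1 ≡ 1 (mod 30) and x^{30} = 1 for x ≠ 0 (Fermat). So σ⁻¹(10) = 10^11 mod 31.
Repeated squaring mod 31: 10^1 ≡ 10, 10^2 ≡ 10² = 100 ≡ 7, 10^4 ≡ 7² = 49 ≡ 18, 10^8 ≡ 18² = 324 ≡ 14. Since 11 = 8 + 2 + 1, 10^11 ≡ 14·7·10: 14·7 = 98 ≡ 5, then 5·10 = 50 ≡ 19. So 10^11 ≡ 19 (mod 31).
Hence σ⁻¹(10) = 19.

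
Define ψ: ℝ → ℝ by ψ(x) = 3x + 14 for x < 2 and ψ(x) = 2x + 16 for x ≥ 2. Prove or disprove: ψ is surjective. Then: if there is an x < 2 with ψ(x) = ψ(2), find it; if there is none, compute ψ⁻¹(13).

-1/3

Both pieces are strictly increasing (slopes 3 and 2), so each is injective on its own interval.
The left piece maps (−∞, 2) onto (−∞, 20); the right piece maps [2, ∞) onto [20, ∞).
These images together cover ℝ, so ψ is surjective.
Because the two images are disjoint, no x < 2 has ψ(x) = ψ(2), so we compute ψ⁻¹(13): 13 lies in (−∞, 20), so solve 3x + 14 = 13: x = (13 − 14)/3 = −1/3.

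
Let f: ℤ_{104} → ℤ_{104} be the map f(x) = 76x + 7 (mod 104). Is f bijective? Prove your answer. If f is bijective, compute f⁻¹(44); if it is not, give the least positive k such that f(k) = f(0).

26

We have gcd(76, 104) = 4 > 1. Taking s = 0 and t = 26: f(0) = 7 and f(26) = 76·26 + 7 = 1983 ≡ 7 (mod 104).
So f(0) = f(26) while 0 ≠ 26, hence f is not injective, hence not bijective.
Since f is not bijective, we find the least positive k with f(k) = f(0): this means 76k ≡ 0 (mod 104), i.e. 104 ∣ 76k. Since gcd(76, 104) = 4, dividing through by 4 this holds exactly when 26 ∣ 19k, and as gcd(19, 26) = 1, exactly when 26 ∣ k.
The smallest positive such k is 26.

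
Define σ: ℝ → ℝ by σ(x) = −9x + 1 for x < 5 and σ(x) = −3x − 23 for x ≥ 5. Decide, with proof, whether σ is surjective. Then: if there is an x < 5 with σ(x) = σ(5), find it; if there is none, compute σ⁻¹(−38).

Both pieces are strictly decreasing (slopes −9 and −3), so each is injective on its own interval.
The left piece maps (−∞, 5) onto (−44, ∞); the right piece maps [5, ∞) onto (−∞, −38].
The union (−44, ∞) ∪ (−∞, −38] covers ℝ, so σ is surjective.
For the follow-up: the images overlap, so an x < 5 with σ(x) = σ(5) exists. σ(5) = −38; solving −9x + 1 = −38 for x < 5 gives x = (−38 − 1)/(−9) = 13/3.

13/3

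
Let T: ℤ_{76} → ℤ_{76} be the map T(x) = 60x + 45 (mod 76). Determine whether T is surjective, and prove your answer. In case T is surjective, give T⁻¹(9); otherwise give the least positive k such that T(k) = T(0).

19

Since gcd(60, 76) = 4, we have 60x ≡ 0 (mod 4) for all x, so T(x) ≡ 1 (mod 4).
But 0 ≢ 1 (mod 4), so 0 ∈ ℤ_{76} has no preimage. Hence T is not surjective.
Since T is not surjective, we find the least positive k with T(k) = T(0): this means 60k ≡ 0 (mod 76), i.e. 76 ∣ 60k. Since gcd(60, 76) = 4, dividing through by 4 this holds exactly when 19 ∣ 15k, and as gcd(15, 19) = 1, exactly when 19 ∣ k.
The smallest positive such k is 19.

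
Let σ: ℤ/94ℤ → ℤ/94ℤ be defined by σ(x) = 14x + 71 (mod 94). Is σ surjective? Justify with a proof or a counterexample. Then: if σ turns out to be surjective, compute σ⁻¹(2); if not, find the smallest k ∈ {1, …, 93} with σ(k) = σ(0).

47

Since gcd(14, 94) = 2, we have 14x ≡ 0 (mod 2) for all x, so σ(x) ≡ 1 (mod 2).
But 0 ≢ 1 (mod 2), so 0 ∈ ℤ/94ℤ has no preimage. Therefore σ is not surjective.
Since σ is not surjective, we find the least positive k with σ(k) = σ(0): this means 14k ≡ 0 (mod 94), i.e. 94 ∣ 14k. Since gcd(14, 94) = 2, dividing through by 2 this holds exactly when 47 ∣ 7k, and as gcd(7, 47) = 1, exactly when 47 ∣ k.
The smallest positive such k is 47.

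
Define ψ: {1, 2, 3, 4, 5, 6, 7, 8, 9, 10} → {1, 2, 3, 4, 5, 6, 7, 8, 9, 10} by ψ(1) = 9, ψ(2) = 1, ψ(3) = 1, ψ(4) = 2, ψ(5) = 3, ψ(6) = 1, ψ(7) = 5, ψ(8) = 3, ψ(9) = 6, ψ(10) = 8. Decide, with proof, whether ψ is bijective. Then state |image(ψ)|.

ψ(2) = 1 = ψ(3) with 2 ≠ 3, so ψ is not injective, hence not bijective.
The image of ψ is {1, 2, 3, 5, 6, 8, 9}, which has 7 elements.

7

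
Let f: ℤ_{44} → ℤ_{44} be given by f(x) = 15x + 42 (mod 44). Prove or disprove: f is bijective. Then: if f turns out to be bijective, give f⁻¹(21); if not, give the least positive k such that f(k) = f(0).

25

By definition, f is injective if f(x_1) = f(x_2) implies x_1 = x_2.
If f(x_1) = f(x_2), then 15x_1 ≡ 15x_2 (mod 44). Because gcd(15, 44) = 1, we may cancel 15 to get x_1 ≡ x_2 (mod 44).
We now compute 15⁻¹ mod 44 explicitly. Euclid's algorithm: 44 = 2·15 + 14, 15 = 1·14 + 1; back-substituting gives 1 = 3·15 − 1·44, so 15⁻¹ ≡ 3 (mod 44).
For any y ∈ ℤ_{44}, x = 3(y − 42) mod 44 satisfies f(x) = 15·3(y − 42) + 42 ≡ y (since 15·3 ≡ 1 mod 44). So every y has a preimage.
Therefore f is bijective.
Since f is bijective, we find f⁻¹(21): we need 15x ≡ 21 − 42 ≡ 23 (mod 44). Using 15⁻¹ = 3: x ≡ 3·23 = 69 = 1·44 + 25, so x = 25.
Check: f(25) = 15·25 + 42 = 417 = 9·44 + 21 ≡ 21 (mod 44).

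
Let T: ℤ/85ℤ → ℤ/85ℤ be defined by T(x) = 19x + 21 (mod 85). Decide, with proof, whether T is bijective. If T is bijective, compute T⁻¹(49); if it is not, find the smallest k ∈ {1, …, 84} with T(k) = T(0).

Suppose T(s) = T(t) in ℤ/85ℤ. Then 19s + 21 ≡ 19t + 21 (mod 85), thus 19(s − t) ≡ 0 (mod 85).
Since gcd(19, 85) = 1, 19 is invertible modulo 85, therefore s − t ≡ 0 (mod 85), i.e. s = t.
We now compute 19⁻¹ mod 85 explicitly. Euclid's algorithm: 85 = 4·19 + 9, 19 = 2·9 + 1; back-substituting gives 1 = 9·19 − 2·85, so 19⁻¹ ≡ 9 (mod 85).
Then y ↦ 9(y − 21) is a two-sided inverse to T, so every y ∈ ℤ/85ℤ has a preimage.
So T is bijective.
Since T is bijective, we compute T⁻¹(49): solve 19x + 21 ≡ 49 (mod 85), i.e. 19x ≡ 28 (mod 85).
Multiplying by 19⁻¹ = 9 gives x ≡ 9·28 = 252 = 2·85 + 82 ≡ 82 (mod 85).
Check: T(82) = 19·82 + 21 = 1579 = 18·85 + 49 ≡ 49 (mod 85).

82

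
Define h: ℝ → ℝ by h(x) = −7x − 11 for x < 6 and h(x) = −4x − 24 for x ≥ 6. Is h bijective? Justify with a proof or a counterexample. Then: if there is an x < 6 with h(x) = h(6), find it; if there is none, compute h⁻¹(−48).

Both pieces are strictly decreasing (slopes −7 and −4), so each is injective on its own interval.
The left piece maps (−∞, 6) onto (−53, ∞); the right piece maps [6, ∞) onto (−∞, −48].
These images overlap. In particular h(6) = −48 (right piece), and solving −7x − 11 = −48 on the left piece gives x = 37/7 < 6.
So h(37/7) = h(6) with 37/7 ≠ 6, and h is not injective, hence not bijective. This x = 37/7 is the requested value below 6.

37/7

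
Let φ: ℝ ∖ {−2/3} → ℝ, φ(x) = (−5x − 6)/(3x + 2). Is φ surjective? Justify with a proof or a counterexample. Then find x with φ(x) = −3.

If φ(x) = −5/3, cross-multiplying gives 3(−5x − 6) = −5(3x + 2), which simplifies to −18 = −10 — false.  So −5/3 has no preimage and φ is not surjective.
Solving φ(x) = −3: cross-multiplying gives −5x − 6 = −3(3x + 2), which rearranges to 4x = 0, so x = 0.

0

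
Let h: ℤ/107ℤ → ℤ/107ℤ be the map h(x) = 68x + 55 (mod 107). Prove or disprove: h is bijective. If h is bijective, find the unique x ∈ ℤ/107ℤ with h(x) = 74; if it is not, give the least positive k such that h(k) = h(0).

5

Suppose h(u) = h(v) in ℤ/107ℤ. Then 68u + 55 ≡ 68v + 55 (mod 107), thus 68(u − v) ≡ 0 (mod 107).
Since gcd(68, 107) = 1, 68 is invertible modulo 107, hence u − v ≡ 0 (mod 107), i.e. u = v.
We now compute 68⁻¹ mod 107 explicitly. Euclid's algorithm: 107 = 1·68 + 39, 68 = 1·39 + 29, 39 = 1·29 + 10, 29 = 2·10 + 9, 10 = 1·9 + 1; back-substituting gives 1 = 96·68 − 61·107, so 68⁻¹ ≡ 96 (mod 107).
Then y ↦ 96(y − 55) is a two-sided inverse to h, so every y ∈ ℤ/107ℤ has a preimage.
Hence h is bijective.
Since h is bijective, we find h⁻¹(74): we need 68x ≡ 74 − 55 ≡ 19 (mod 107). Using 68⁻¹ = 96: x ≡ 96·19 = 1824 = 17·107 + 5, so x = 5.
Check: h(5) = 68·5 + 55 = 395 = 3·107 + 74 ≡ 74 (mod 107).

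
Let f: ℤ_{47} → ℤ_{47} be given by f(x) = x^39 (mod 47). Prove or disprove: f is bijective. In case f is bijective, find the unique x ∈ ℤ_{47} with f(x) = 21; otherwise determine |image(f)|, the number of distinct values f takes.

Since 47 is prime, the nonzero elements of ℤ_{47} form a cyclic group of order 46.
As gcd(39, 46) = 1, raising to the 39th power is a bijection on this group: if s^39 ≡ t^39 then (st^{−1})^39 = 1, and the only element of order dividing gcd(39, 46) = 1 is 1, so s = t.
With f(0) = 0 this makes f injective on all of ℤ_{47}, hence bijective (finite equal-size domain and codomain). In particular f is bijective.
Since f is bijective, we find the preimage of 21. The inverse of x ↦ x^39 on (ℤ_{47})^× is x ↦ x^13, because 39·13 = 507 = 11·46 + 1 ≡ 1 (mod 46) and x^{46} = 1 for x ≠ 0 (Fermat). So f⁻¹(21) = 21^13 mod 47.
Repeated squaring mod 47: 21^1 ≡ 21, 21^2 ≡ 21² = 441 ≡ 18, 21^4 ≡ 18² = 324 ≡ 42, 21^8 ≡ 42² = 1764 ≡ 25. Since 13 = 8 + 4 + 1, 21^13 ≡ 25·42·21: 25·42 = 1050 ≡ 16, then 16·21 = 336 ≡ 7. So 21^13 ≡ 7 (mod 47).
Hence f⁻¹(21) = 7.

7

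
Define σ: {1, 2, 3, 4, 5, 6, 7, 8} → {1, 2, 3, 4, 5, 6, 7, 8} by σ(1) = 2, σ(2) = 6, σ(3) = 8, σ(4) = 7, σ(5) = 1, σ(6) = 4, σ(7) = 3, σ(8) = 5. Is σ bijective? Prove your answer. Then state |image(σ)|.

8

The values 2, 6, 8, 7, 1, 4, 3, 5 are a permutation of {1, 2, 3, 4, 5, 6, 7, 8}: each element appears exactly once.
So σ is injective and surjective, hence bijective.
The image of σ is {1, 2, 3, 4, 5, 6, 7, 8}, which has 8 elements.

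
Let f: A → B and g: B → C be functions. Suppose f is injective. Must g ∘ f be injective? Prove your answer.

No. Take A = B = C = {0, 1}, f = identity (injective), and g(x) = 0 for every x.
Then (g ∘ f)(0) = 0 = (g ∘ f)(1) with 0 ≠ 1, so g ∘ f is not injective.

not injective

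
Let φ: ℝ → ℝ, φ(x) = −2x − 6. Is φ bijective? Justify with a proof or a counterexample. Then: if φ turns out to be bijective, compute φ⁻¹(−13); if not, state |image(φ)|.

Suppose φ(a) = φ(b). Then −2a − 6 = −2b − 6, thus −2a = −2b, therefore a = b.
For any y ∈ ℝ, x = (y + 6)/(−2) satisfies φ(x) = y.
Therefore φ is bijective.
Since φ is bijective, we compute φ⁻¹(−13) = (−13 + 6)/(−2) = 7/2.

7/2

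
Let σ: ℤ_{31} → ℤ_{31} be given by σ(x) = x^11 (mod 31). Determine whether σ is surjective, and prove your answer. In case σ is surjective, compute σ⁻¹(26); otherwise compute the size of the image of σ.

Since 31 is prime, the nonzero elements of ℤ_{31} form a cyclic group of order 30.
As gcd(11, 30) = 1, raising to the 11th power is a bijection on this group: if x_1^11 ≡ x_2^11 then (x_1x_2^{−1})^11 = 1, and the only element of order dividing gcd(11, 30) = 1 is 1, so x_1 = x_2.
With σ(0) = 0 this makes σ injective on all of ℤ_{31}, hence bijective (finite equal-size domain and codomain). In particular σ is surjective.
Since σ is surjective, we find the preimage of 26. The inverse of x ↦ x^11 on (ℤ_{31})^× is x ↦ x^11, because 11·11 = 121 = 4·30 + 1 ≡ 1 (mod 30) and x^{30} = 1 for x ≠ 0 (Fermat). So σ⁻¹(26) = 26^11 mod 31.
Repeated squaring mod 31: 26^1 ≡ 26, 26^2 ≡ 26² = 676 ≡ 25, 26^4 ≡ 25² = 625 ≡ 5, 26^8 ≡ 5² = 25. Since 11 = 8 + 2 + 1, 26^11 ≡ 25·25·26: 25·25 = 625 ≡ 5, then 5·26 = 130 ≡ 6. So 26^11 ≡ 6 (mod 31).
Hence σ⁻¹(26) = 6.

6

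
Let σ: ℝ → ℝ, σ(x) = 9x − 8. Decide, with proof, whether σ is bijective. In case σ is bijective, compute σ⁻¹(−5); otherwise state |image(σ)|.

By definition, σ is injective if σ(u) = σ(v) implies u = v.
Suppose σ(u) = σ(v). Then 9u − 8 = 9v − 8, so 9u = 9v, thus u = v.
For any y ∈ ℝ, x = (y + 8)/9 satisfies σ(x) = y.
Thus σ is bijective.
Since σ is bijective, we compute σ⁻¹(−5) = (−5 + 8)/9 = 1/3.

1/3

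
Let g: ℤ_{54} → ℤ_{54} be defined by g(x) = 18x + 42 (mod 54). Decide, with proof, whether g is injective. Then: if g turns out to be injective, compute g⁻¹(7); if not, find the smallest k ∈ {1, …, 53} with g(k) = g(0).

3

By definition, g is injective when g(u) = g(v) forces u = v.
We have gcd(18, 54) = 18 > 1. Taking u = 0 and v = 3: g(0) = 42 and g(3) = 18·3 + 42 = 96 ≡ 42 (mod 54).
So g(0) = g(3) while 0 ≠ 3, therefore g is not injective.
Since g is not injective, we find the least positive k with g(k) = g(0): this means 18k ≡ 0 (mod 54), i.e. 54 ∣ 18k. Since gcd(18, 54) = 18, dividing through by 18 this holds exactly when 3 ∣ k.
The smallest positive such k is 3.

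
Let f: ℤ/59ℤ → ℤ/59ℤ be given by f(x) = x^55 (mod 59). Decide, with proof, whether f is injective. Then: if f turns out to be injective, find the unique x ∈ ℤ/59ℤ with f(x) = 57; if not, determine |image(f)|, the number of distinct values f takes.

Since 59 is prime, the nonzero elements of ℤ/59ℤ form a cyclic group of order 58.
As gcd(55, 58) = 1, raising to the 55th power is a bijection on this group: if u^55 ≡ v^55 then (uv^{−1})^55 = 1, and the only element of order dividing gcd(55, 58) = 1 is 1, so u = v.
With f(0) = 0 this makes f injective on all of ℤ/59ℤ, hence bijective (finite equal-size domain and codomain). In particular f is injective.
Since f is injective, we find the preimage of 57. The inverse of x ↦ x^55 on (ℤ/59ℤ)^× is x ↦ x^19, because 55·19 = 1045 = 18·58 + 1 ≡ 1 (mod 58) and x^{58} = 1 for x ≠ 0 (Fermat). So f⁻¹(57) = 57^19 mod 59.
Repeated squaring mod 59: 57^1 ≡ 57, 57^2 ≡ 57² = 3249 ≡ 4, 57^4 ≡ 4² = 16, 57^8 ≡ 16² = 256 ≡ 20, 57^16 ≡ 20² = 400 ≡ 46. Since 19 = 16 + 2 + 1, 57^19 ≡ 46·4·57: 46·4 = 184 ≡ 7, then 7·57 = 399 ≡ 45. So 57^19 ≡ 45 (mod 59).
Hence f⁻¹(57) = 45.

45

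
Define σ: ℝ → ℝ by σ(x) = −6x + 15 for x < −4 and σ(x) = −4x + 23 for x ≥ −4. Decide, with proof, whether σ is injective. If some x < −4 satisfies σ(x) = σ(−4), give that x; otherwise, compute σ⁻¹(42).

-9/2

Both pieces are strictly decreasing (slopes −6 and −4), so each is injective on its own interval.
The left piece maps (−∞, −4) onto (39, ∞); the right piece maps [−4, ∞) onto (−∞, 39].
These images are disjoint, so no value is attained by both pieces. So σ is injective.
Because the two images are disjoint, no x < −4 has σ(x) = σ(−4), so we compute σ⁻¹(42): 42 lies in (39, ∞), so solve −6x + 15 = 42: x = (42 − 15)/(−6) = −9/2.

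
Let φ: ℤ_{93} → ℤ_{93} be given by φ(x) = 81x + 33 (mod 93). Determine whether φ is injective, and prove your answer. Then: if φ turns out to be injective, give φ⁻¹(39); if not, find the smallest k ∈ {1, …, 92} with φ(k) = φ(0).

We have gcd(81, 93) = 3 > 1. Taking x_1 = 0 and x_2 = 31: φ(0) = 33 and φ(31) = 81·31 + 33 = 2544 ≡ 33 (mod 93).
So φ(0) = φ(31) while 0 ≠ 31, therefore φ is not injective.
Since φ is not injective, we find the least positive k with φ(k) = φ(0): this means 81k ≡ 0 (mod 93), i.e. 93 ∣ 81k. Since gcd(81, 93) = 3, dividing through by 3 this holds exactly when 31 ∣ 27k, and as gcd(27, 31) = 1, exactly when 31 ∣ k.
The smallest positive such k is 31.

31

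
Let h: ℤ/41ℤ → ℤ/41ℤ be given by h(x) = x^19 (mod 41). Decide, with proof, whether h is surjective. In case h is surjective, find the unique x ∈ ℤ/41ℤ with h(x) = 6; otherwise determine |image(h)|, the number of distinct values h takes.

34

Since 41 is prime, the nonzero elements of ℤ/41ℤ form a cyclic group of order 40.
As gcd(19, 40) = 1, raising to the 19th power is a bijection on this group: if a^19 ≡ b^19 then (ab^{−1})^19 = 1, and the only element of order dividing gcd(19, 40) = 1 is 1, so a = b.
With h(0) = 0 this makes h injective on all of ℤ/41ℤ, hence bijective (finite equal-size domain and codomain). In particular h is surjective.
Since h is surjective, we find the preimage of 6. The inverse of x ↦ x^19 on (ℤ/41ℤ)^× is x ↦ x^19, because 19·19 = 361 = 9·40 + 1 ≡ 1 (mod 40) and x^{40} = 1 for x ≠ 0 (Fermat). So h⁻¹(6) = 6^19 mod 41.
Repeated squaring mod 41: 6^1 ≡ 6, 6^2 ≡ 6² = 36, 6^4 ≡ 36² = 1296 ≡ 25, 6^8 ≡ 25² = 625 ≡ 10, 6^16 ≡ 10² = 100 ≡ 18. Since 19 = 16 + 2 + 1, 6^19 ≡ 18·36·6: 18·36 = 648 ≡ 33, then 33·6 = 198 ≡ 34. So 6^19 ≡ 34 (mod 41).
Hence h⁻¹(6) = 34.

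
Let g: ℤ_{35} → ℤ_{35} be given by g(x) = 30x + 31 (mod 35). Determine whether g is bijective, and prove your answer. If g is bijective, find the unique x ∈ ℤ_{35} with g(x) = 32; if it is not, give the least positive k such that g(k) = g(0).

We have gcd(30, 35) = 5 > 1. Taking u = 0 and v = 7: g(0) = 31 and g(7) = 30·7 + 31 = 241 ≡ 31 (mod 35).
So g(0) = g(7) while 0 ≠ 7, so g is not injective, hence not bijective.
Since g is not bijective, we find the least positive k with g(k) = g(0): this means 30k ≡ 0 (mod 35), i.e. 35 ∣ 30k. Since gcd(30, 35) = 5, dividing through by 5 this holds exactly when 7 ∣ 6k, and as gcd(6, 7) = 1, exactly when 7 ∣ k.
The smallest positive such k is 7.

7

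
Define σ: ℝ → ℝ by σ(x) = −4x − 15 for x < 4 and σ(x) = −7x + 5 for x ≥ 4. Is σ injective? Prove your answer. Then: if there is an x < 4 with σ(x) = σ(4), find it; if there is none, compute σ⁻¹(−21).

Both pieces are strictly decreasing (slopes −4 and −7), so each is injective on its own interval.
The left piece maps (−∞, 4) onto (−31, ∞); the right piece maps [4, ∞) onto (−∞, −23].
These images overlap. In particular σ(4) = −23 (right piece), and solving −4x − 15 = −23 on the left piece gives x = 2 < 4.
So σ(2) = σ(4) with 2 ≠ 4, and σ is not injective. This x = 2 is the requested value below 4.

2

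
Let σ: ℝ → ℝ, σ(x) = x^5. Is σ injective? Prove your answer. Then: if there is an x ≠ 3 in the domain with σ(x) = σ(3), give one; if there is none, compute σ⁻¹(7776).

On ℝ, x ↦ x^5 is strictly increasing (since 5 is odd), so σ(x_1) = σ(x_2) forces x_1 = x_2. So σ is injective.
Since x ↦ x^5 is strictly increasing on ℝ, it is injective there, so no x ≠ 3 in the domain has σ(x) = σ(3). We therefore compute σ⁻¹(7776) = 7776^{1/5} = 6 (indeed 6^5 = 7776).

6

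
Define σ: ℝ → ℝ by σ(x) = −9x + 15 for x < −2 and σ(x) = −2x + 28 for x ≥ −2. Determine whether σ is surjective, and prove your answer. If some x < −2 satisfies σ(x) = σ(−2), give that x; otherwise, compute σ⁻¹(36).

-7/3

Both pieces are strictly decreasing (slopes −9 and −2), so each is injective on its own interval.
The left piece maps (−∞, −2) onto (33, ∞); the right piece maps [−2, ∞) onto (−∞, 32].
The union (33, ∞) ∪ (−∞, 32] omits the interval between 33 and 32; in particular 33 has no preimage. So σ is not surjective.
Because the two images are disjoint, no x < −2 has σ(x) = σ(−2), so we compute σ⁻¹(36): 36 lies in (33, ∞), so solve −9x + 15 = 36: x = (36 − 15)/(−9) = −7/3.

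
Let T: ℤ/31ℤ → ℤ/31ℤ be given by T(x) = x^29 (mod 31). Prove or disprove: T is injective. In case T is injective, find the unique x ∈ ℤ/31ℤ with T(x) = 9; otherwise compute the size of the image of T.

Since 31 is prime, the nonzero elements of ℤ/31ℤ form a cyclic group of order 30.
As gcd(29, 30) = 1, raising to the 29th power is a bijection on this group: if x_1^29 ≡ x_2^29 then (x_1x_2^{−1})^29 = 1, and the only element of order dividing gcd(29, 30) = 1 is 1, so x_1 = x_2.
With T(0) = 0 this makes T injective on all of ℤ/31ℤ, hence bijective (finite equal-size domain and codomain). In particular T is injective.
Since T is injective, we find the preimage of 9. The inverse of x ↦ x^29 on (ℤ/31ℤ)^× is x ↦ x^29, because 29·29 = 841 = 28·30 + 1 ≡ 1 (mod 30) and x^{30} = 1 for x ≠ 0 (Fermat). So T⁻¹(9) = 9^29 mod 31.
Repeated squaring mod 31: 9^1 ≡ 9, 9^2 ≡ 9² = 81 ≡ 19, 9^4 ≡ 19² = 361 ≡ 20, 9^8 ≡ 20² = 400 ≡ 28, 9^16 ≡ 28² = 784 ≡ 9. Since 29 = 16 + 8 + 4 + 1, 9^29 ≡ 9·28·20·9: 9·28 = 252 ≡ 4, then 4·20 = 80 ≡ 18, then 18·9 = 162 ≡ 7. So 9^29 ≡ 7 (mod 31).
Hence T⁻¹(9) = 7.

7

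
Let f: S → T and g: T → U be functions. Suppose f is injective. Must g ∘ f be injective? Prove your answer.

not injective

No. Take S = T = U = {1, 2, 3}, f = identity (injective), and g(x) = 1 for every x.
Then (g ∘ f)(1) = 1 = (g ∘ f)(3) with 1 ≠ 3, so g ∘ f is not injective.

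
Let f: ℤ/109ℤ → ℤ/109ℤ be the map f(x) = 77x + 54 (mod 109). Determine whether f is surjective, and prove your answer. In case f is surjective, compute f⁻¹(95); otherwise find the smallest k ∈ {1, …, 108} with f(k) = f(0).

43

Since gcd(77, 109) = 1, 77 is invertible modulo 109. Euclid's algorithm: 109 = 1·77 + 32, 77 = 2·32 + 13, 32 = 2·13 + 6, 13 = 2·6 + 1; back-substituting gives 1 = 17·77 − 12·109, so 77⁻¹ ≡ 17 (mod 109).
Then y ↦ 17(y − 54) is a two-sided inverse to f, so every y ∈ ℤ/109ℤ has a preimage.
Hence f is surjective.
Since f is surjective, we find f⁻¹(95): we need 77x ≡ 95 − 54 ≡ 41 (mod 109). Using 77⁻¹ = 17: x ≡ 17·41 = 697 = 6·109 + 43, so x = 43.
Check: f(43) = 77·43 + 54 = 3365 = 30·109 + 95 ≡ 95 (mod 109).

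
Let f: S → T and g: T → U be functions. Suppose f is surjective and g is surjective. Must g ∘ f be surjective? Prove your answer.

surjective

Let c ∈ U. Since g is surjective, there is b ∈ T with g(b) = c. Since f is surjective, there is a ∈ S with f(a) = b.
Then (g ∘ f)(a) = g(b) = c. Hence g ∘ f is surjective.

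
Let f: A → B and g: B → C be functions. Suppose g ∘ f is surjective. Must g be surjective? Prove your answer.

Let c ∈ C. Since g ∘ f is surjective, some a ∈ A has g(f(a)) = c. Then b = f(a) ∈ B satisfies g(b) = c. So g is surjective.

surjective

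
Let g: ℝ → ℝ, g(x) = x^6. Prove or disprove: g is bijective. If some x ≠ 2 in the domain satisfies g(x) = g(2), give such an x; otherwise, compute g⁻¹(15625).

g(2) = 64 = (−2)^6 = g(−2) (since 6 is even), with 2 ≠ −2. So g is not injective, hence not bijective.
For the follow-up, such an x exists: taking x = −2 ∈ ℝ gives g(−2) = 64 = g(2) with −2 ≠ 2.

-2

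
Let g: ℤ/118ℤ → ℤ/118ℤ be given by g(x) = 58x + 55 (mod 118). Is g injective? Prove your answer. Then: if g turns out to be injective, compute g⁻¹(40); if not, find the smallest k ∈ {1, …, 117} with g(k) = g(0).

By definition, g is injective if g(u) = g(v) implies u = v.
We have gcd(58, 118) = 2 > 1. Taking u = 0 and v = 59: g(0) = 55 and g(59) = 58·59 + 55 = 3477 ≡ 55 (mod 118).
So g(0) = g(59) while 0 ≠ 59, therefore g is not injective.
Since g is not injective, we find the least positive k with g(k) = g(0): this means 58k ≡ 0 (mod 118), i.e. 118 ∣ 58k. Since gcd(58, 118) = 2, dividing through by 2 this holds exactly when 59 ∣ 29k, and as gcd(29, 59) = 1, exactly when 59 ∣ k.
The smallest positive such k is 59.

59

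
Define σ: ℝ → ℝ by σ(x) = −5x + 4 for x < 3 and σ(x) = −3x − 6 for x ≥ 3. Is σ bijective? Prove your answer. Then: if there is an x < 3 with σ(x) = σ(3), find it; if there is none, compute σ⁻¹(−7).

Both pieces are strictly decreasing (slopes −5 and −3), so each is injective on its own interval.
The left piece maps (−∞, 3) onto (−11, ∞); the right piece maps [3, ∞) onto (−∞, −15].
The images leave a gap (−11 has no preimage), so σ is not surjective, hence not bijective.
Because the two images are disjoint, no x < 3 has σ(x) = σ(3), so we compute σ⁻¹(−7): −7 lies in (−11, ∞), so solve −5x + 4 = −7: x = (−7 − 4)/(−5) = 11/5.

11/5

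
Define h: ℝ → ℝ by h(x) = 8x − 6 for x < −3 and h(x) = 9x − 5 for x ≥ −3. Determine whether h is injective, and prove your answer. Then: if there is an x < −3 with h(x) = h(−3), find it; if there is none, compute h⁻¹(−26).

Both pieces are strictly increasing (slopes 8 and 9), so each is injective on its own interval.
The left piece maps (−∞, −3) onto (−∞, −30); the right piece maps [−3, ∞) onto [−32, ∞).
These images overlap. In particular h(−3) = −32 (right piece), and solving 8x − 6 = −32 on the left piece gives x = −13/4 < −3.
So h(−13/4) = h(−3) with −13/4 ≠ −3, and h is not injective. This x = −13/4 is the requested value below −3.

-13/4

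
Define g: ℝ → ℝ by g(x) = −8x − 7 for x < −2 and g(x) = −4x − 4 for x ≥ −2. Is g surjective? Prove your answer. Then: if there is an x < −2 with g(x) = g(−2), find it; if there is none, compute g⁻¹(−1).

-3/4

Both pieces are strictly decreasing (slopes −8 and −4), so each is injective on its own interval.
The left piece maps (−∞, −2) onto (9, ∞); the right piece maps [−2, ∞) onto (−∞, 4].
The union (9, ∞) ∪ (−∞, 4] omits the interval between 9 and 4; in particular 9 has no preimage. So g is not surjective.
Because the two images are disjoint, no x < −2 has g(x) = g(−2), so we compute g⁻¹(−1): −1 lies in (−∞, 4], so solve −4x − 4 = −1: x = (−1 + 4)/(−4) = −3/4.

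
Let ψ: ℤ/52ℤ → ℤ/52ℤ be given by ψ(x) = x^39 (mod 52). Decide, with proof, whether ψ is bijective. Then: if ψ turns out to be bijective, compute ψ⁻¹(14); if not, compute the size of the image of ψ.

15

ψ(2): Repeated squaring mod 52: 2^1 ≡ 2, 2^2 ≡ 2² = 4, 2^4 ≡ 4² = 16, 2^8 ≡ 16² = 256 ≡ 48, 2^16 ≡ 48² = 2304 ≡ 16, 2^32 ≡ 16² = 256 ≡ 48. Since 39 = 32 + 4 + 2 + 1, 2^39 ≡ 48·16·4·2: 48·16 = 768 ≡ 40, then 40·4 = 160 ≡ 4, then 4·2 = 8. So 2^39 ≡ 8 (mod 52).
ψ(6): Repeated squaring mod 52: 6^1 ≡ 6, 6^2 ≡ 6² = 36, 6^4 ≡ 36² = 1296 ≡ 48, 6^8 ≡ 48² = 2304 ≡ 16, 6^16 ≡ 16² = 256 ≡ 48, 6^32 ≡ 48² = 2304 ≡ 16. Since 39 = 32 + 4 + 2 + 1, 6^39 ≡ 16·48·36·6: 16·48 = 768 ≡ 40, then 40·36 = 1440 ≡ 36, then 36·6 = 216 ≡ 8. So 6^39 ≡ 8 (mod 52).
So ψ(2) = ψ(6) = 8 while 2 ≠ 6, hence ψ is not injective, hence not bijective.
Since ψ is not bijective, we determine |image(ψ)|. Computing x^39 mod 52 for each x (by repeated squaring, reducing mod 52 at every step), the values ψ(0), ψ(1), …, ψ(51) are: 0, 1, 8, 27, 12, 21, 8, 31, 44, 1, 12, 31, 12, 13, 40, 47, 40, 25, 8, 47, 44, 5, 40, 51, 44, 25, 0, 27, 8, 1, 12, 47, 8, 5, 44, 27, 12, 5, 12, 39, 40, 21, 40, 51, 8, 21, 44, 31, 40, 25, 44, 51.
The distinct values are {0, 1, 5, 8, 12, 13, 21, 25, 27, 31, 39, 40, 44, 47, 51}; there are 15 of them.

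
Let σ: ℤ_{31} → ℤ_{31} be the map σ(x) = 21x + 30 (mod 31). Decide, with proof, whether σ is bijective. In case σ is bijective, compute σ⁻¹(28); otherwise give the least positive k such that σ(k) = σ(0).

25

Suppose σ(s) = σ(t) in ℤ_{31}. Then 21s + 30 ≡ 21t + 30 (mod 31), therefore 21(s − t) ≡ 0 (mod 31).
Since gcd(21, 31) = 1, 21 is invertible modulo 31, thus s − t ≡ 0 (mod 31), i.e. s = t.
We now compute 21⁻¹ mod 31 explicitly. Euclid's algorithm: 31 = 1·21 + 10, 21 = 2·10 + 1; back-substituting gives 1 = 3·21 − 2·31, so 21⁻¹ ≡ 3 (mod 31).
For any y ∈ ℤ_{31}, x = 3(y − 30) mod 31 satisfies σ(x) = 21·3(y − 30) + 30 ≡ y (since 21·3 ≡ 1 mod 31). So every y has a preimage.
Hence σ is bijective.
Since σ is bijective, we find σ⁻¹(28): we need 21x ≡ 28 − 30 ≡ 29 (mod 31). Using 21⁻¹ = 3: x ≡ 3·29 = 87 = 2·31 + 25, so x = 25.
Check: σ(25) = 21·25 + 30 = 555 = 17·31 + 28 ≡ 28 (mod 31).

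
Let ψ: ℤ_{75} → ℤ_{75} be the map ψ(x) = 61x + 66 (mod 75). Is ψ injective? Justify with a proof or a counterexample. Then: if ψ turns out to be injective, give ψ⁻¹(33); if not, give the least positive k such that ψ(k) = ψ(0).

72

By definition, ψ is injective if ψ(u) = ψ(v) implies u = v.
Suppose ψ(u) = ψ(v) in ℤ_{75}. Then 61u + 66 ≡ 61v + 66 (mod 75), thus 61(u − v) ≡ 0 (mod 75).
Since gcd(61, 75) = 1, 61 is invertible modulo 75, hence u − v ≡ 0 (mod 75), i.e. u = v.
Hence ψ is injective.
We now compute 61⁻¹ mod 75 explicitly. Euclid's algorithm: 75 = 1·61 + 14, 61 = 4·14 + 5, 14 = 2·5 + 4, 5 = 1·4 + 1; back-substituting gives 1 = 16·61 − 13·75, so 61⁻¹ ≡ 16 (mod 75).
Since ψ is injective, we find ψ⁻¹(33): we need 61x ≡ 33 − 66 ≡ 42 (mod 75). Using 61⁻¹ = 16: x ≡ 16·42 = 672 = 8·75 + 72, so x = 72.
Check: ψ(72) = 61·72 + 66 = 4458 = 59·75 + 33 ≡ 33 (mod 75).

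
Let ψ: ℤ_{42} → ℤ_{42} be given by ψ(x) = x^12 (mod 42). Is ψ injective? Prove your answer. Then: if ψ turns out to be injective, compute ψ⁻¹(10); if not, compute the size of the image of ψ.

ψ(2): Repeated squaring mod 42: 2^1 ≡ 2, 2^2 ≡ 2² = 4, 2^4 ≡ 4² = 16, 2^8 ≡ 16² = 256 ≡ 4. Since 12 = 8 + 4, 2^12 ≡ 4·16: 4·16 = 64 ≡ 22. So 2^12 ≡ 22 (mod 42).
ψ(4): Repeated squaring mod 42: 4^1 ≡ 4, 4^2 ≡ 4² = 16, 4^4 ≡ 16² = 256 ≡ 4, 4^8 ≡ 4² = 16. Since 12 = 8 + 4, 4^12 ≡ 16·4: 16·4 = 64 ≡ 22. So 4^12 ≡ 22 (mod 42).
So ψ(2) = ψ(4) = 22 while 2 ≠ 4, so ψ is not injective.
Since ψ is not injective, we determine |image(ψ)|. Computing x^12 mod 42 for each x (by repeated squaring, reducing mod 42 at every step), the values ψ(0), ψ(1), …, ψ(41) are: 0, 1, 22, 15, 22, 1, 36, 7, 22, 15, 22, 1, 36, 1, 28, 15, 22, 1, 36, 1, 22, 21, 22, 1, 36, 1, 22, 15, 28, 1, 36, 1, 22, 15, 22, 7, 36, 1, 22, 15, 22, 1.
The distinct values are {0, 1, 7, 15, 21, 22, 28, 36}; there are 8 of them.

8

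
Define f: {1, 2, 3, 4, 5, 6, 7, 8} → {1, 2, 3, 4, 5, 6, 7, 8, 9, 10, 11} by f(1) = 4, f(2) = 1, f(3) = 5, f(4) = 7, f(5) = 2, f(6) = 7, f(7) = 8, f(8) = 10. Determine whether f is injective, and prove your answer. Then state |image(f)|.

7

f(4) = 7 = f(6) with 4 ≠ 6, so f is not injective.
The image of f is {1, 2, 4, 5, 7, 8, 10}, which has 7 elements.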